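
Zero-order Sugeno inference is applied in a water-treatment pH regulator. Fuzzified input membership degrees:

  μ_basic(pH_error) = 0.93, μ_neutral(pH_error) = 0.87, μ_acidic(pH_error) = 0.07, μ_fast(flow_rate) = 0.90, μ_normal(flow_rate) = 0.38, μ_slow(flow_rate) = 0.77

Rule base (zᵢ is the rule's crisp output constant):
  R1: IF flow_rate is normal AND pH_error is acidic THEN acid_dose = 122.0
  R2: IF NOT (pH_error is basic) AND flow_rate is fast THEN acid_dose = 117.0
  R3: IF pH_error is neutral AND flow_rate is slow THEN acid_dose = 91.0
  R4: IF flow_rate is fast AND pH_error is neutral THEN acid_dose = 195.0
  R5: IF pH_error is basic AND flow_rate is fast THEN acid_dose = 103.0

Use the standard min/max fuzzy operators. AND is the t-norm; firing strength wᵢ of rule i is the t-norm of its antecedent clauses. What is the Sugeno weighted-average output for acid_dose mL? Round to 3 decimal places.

130.280

R1 (z=122.0): normal=0.38, acidic=0.07; AND[min(a, b)] → w = 0.07
R2 (z=117.0): ¬basic=1−0.93=0.07, fast=0.90; AND[min(a, b)] → w = 0.07
R3 (z=91.0): neutral=0.87, slow=0.77; AND[min(a, b)] → w = 0.77
R4 (z=195.0): fast=0.90, neutral=0.87; AND[min(a, b)] → w = 0.87
R5 (z=103.0): basic=0.93, fast=0.90; AND[min(a, b)] → w = 0.90
Weighted average = (0.07·122.0 + 0.07·117.0 + 0.77·91.0 + 0.87·195.0 + 0.90·103.0) / (0.07 + 0.07 + 0.77 + 0.87 + 0.90)
  = 349.1500 / 2.6800 = 130.280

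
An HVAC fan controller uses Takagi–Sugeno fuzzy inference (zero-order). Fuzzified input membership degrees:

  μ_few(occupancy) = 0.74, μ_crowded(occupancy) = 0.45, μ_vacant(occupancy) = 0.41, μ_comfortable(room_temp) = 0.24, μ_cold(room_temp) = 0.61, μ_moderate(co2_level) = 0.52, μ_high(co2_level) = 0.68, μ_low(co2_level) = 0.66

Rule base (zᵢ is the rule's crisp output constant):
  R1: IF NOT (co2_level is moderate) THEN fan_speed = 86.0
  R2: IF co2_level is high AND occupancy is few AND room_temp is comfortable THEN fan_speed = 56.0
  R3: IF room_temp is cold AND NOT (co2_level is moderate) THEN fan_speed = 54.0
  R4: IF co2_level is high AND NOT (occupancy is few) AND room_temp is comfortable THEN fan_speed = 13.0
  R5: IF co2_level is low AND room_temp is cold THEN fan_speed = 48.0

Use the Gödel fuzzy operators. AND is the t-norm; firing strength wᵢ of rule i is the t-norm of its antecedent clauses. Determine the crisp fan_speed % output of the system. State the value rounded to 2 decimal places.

55.14

R1 (z=86.0): ¬moderate=1−0.52=0.48 → w = 0.48
R2 (z=56.0): high=0.68, few=0.74, comfortable=0.24; AND[min(a, b)] → w = 0.24
R3 (z=54.0): cold=0.61, ¬moderate=1−0.52=0.48; AND[min(a, b)] → w = 0.48
R4 (z=13.0): high=0.68, ¬few=1−0.74=0.26, comfortable=0.24; AND[min(a, b)] → w = 0.24
R5 (z=48.0): low=0.66, cold=0.61; AND[min(a, b)] → w = 0.61
Weighted average = (0.48·86.0 + 0.24·56.0 + 0.48·54.0 + 0.24·13.0 + 0.61·48.0) / (0.48 + 0.24 + 0.48 + 0.24 + 0.61)
  = 113.0400 / 2.0500 = 55.14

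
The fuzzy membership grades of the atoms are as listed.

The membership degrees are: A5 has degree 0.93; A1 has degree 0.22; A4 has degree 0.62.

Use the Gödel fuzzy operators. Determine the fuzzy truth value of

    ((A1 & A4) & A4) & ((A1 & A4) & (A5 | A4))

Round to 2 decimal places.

A1 & A4 = min(a, b) on (0.22, 0.62) = 0.22
(A1 & A4) & A4 = min(a, b) on (0.22, 0.62) = 0.22
A1 & A4 = min(a, b) on (0.22, 0.62) = 0.22
A5 | A4 = max(a, b) on (0.93, 0.62) = 0.93
(A1 & A4) & (A5 | A4) = min(a, b) on (0.22, 0.93) = 0.22
((A1 & A4) & A4) & ((A1 & A4) & (A5 | A4)) = min(a, b) on (0.22, 0.22) = 0.22

0.22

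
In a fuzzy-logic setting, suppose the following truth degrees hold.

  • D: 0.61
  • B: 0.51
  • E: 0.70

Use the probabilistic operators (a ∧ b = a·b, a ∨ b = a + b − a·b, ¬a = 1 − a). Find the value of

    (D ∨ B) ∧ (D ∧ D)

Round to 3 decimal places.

0.301

D ∨ B = a + b − a·b on (0.6100, 0.5100) = 0.8089
D ∧ D = a·b on (0.6100, 0.6100) = 0.3721
(D ∨ B) ∧ (D ∧ D) = a·b on (0.8089, 0.3721) = 0.3010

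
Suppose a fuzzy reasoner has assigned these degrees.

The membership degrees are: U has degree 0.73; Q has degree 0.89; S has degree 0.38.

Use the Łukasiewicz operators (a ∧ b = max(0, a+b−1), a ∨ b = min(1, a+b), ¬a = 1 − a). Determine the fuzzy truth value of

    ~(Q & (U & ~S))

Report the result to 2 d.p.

~S = 1 − 0.38 = 0.62
U & ~S = max(0, a+b−1) on (0.73, 0.62) = 0.35
Q & (U & ~S) = max(0, a+b−1) on (0.89, 0.35) = 0.24
~(Q & (U & ~S)) = 1 − 0.24 = 0.76

0.76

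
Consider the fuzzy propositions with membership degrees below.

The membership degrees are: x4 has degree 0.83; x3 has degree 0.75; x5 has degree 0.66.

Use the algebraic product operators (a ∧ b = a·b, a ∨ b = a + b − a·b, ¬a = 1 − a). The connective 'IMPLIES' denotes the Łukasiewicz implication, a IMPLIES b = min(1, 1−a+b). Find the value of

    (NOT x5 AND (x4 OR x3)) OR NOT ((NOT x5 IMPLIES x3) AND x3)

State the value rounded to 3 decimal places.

0.494

NOT x5 = 1 − 0.6600 = 0.3400
x4 OR x3 = a + b − a·b on (0.8300, 0.7500) = 0.9575
NOT x5 AND (x4 OR x3) = a·b on (0.3400, 0.9575) = 0.3256
NOT x5 = 1 − 0.6600 = 0.3400
NOT x5 IMPLIES x3  [Łukasiewicz: min(1, 1−a+b)] with a=0.3400, b=0.7500 → 1.0000
(NOT x5 IMPLIES x3) AND x3 = a·b on (1.0000, 0.7500) = 0.7500
NOT ((NOT x5 IMPLIES x3) AND x3) = 1 − 0.7500 = 0.2500
(NOT x5 AND (x4 OR x3)) OR NOT ((NOT x5 IMPLIES x3) AND x3) = a + b − a·b on (0.3256, 0.2500) = 0.4942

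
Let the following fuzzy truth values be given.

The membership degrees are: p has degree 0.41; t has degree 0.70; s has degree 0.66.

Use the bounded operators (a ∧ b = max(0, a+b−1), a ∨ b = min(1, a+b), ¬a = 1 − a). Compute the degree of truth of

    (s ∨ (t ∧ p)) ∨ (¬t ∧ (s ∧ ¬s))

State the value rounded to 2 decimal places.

t ∧ p = max(0, a+b−1) on (0.70, 0.41) = 0.11
s ∨ (t ∧ p) = min(1, a+b) on (0.66, 0.11) = 0.77
¬t = 1 − 0.70 = 0.30
¬s = 1 − 0.66 = 0.34
s ∧ ¬s = max(0, a+b−1) on (0.66, 0.34) = 0.00
¬t ∧ (s ∧ ¬s) = max(0, a+b−1) on (0.30, 0.00) = 0.00
(s ∨ (t ∧ p)) ∨ (¬t ∧ (s ∧ ¬s)) = min(1, a+b) on (0.77, 0.00) = 0.77

0.77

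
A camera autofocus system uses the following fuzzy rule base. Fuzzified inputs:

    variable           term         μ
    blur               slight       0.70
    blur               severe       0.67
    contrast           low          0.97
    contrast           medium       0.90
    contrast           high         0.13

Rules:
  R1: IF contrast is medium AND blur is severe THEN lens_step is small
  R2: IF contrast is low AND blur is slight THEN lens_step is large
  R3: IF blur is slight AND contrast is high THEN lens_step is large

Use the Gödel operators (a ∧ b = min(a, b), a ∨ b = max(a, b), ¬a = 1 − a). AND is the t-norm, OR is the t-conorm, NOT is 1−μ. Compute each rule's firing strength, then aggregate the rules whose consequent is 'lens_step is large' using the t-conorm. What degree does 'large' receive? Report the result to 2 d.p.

R1: medium=0.90, severe=0.67; AND[min(a, b)] → w = 0.67
R2: low=0.97, slight=0.70; AND[min(a, b)] → w = 0.70
R3: slight=0.70, high=0.13; AND[min(a, b)] → w = 0.13
Rules with consequent 'large': {R2, R3} → strengths 0.70, 0.13
Aggregate via t-conorm [max(a, b)]: 0.70

0.70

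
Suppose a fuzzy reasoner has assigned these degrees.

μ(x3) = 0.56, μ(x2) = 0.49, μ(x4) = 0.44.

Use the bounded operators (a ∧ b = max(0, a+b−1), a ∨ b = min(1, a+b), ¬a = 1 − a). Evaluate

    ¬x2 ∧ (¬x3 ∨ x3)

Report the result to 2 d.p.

¬x2 = 1 − 0.49 = 0.51
¬x3 = 1 − 0.56 = 0.44
¬x3 ∨ x3 = min(1, a+b) on (0.44, 0.56) = 1.00
¬x2 ∧ (¬x3 ∨ x3) = max(0, a+b−1) on (0.51, 1.00) = 0.51

0.51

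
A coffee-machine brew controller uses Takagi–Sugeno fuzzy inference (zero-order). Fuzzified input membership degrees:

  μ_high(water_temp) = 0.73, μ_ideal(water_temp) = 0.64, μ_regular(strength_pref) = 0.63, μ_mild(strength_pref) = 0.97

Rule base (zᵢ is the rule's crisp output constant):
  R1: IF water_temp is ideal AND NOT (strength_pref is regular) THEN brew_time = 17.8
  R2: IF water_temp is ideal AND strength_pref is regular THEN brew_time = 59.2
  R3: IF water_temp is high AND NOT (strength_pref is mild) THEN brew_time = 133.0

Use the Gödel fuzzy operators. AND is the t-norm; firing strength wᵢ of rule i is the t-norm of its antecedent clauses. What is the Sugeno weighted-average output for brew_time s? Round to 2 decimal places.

46.48

R1 (z=17.8): ideal=0.64, ¬regular=1−0.63=0.37; AND[min(a, b)] → w = 0.37
R2 (z=59.2): ideal=0.64, regular=0.63; AND[min(a, b)] → w = 0.63
R3 (z=133.0): high=0.73, ¬mild=1−0.97=0.03; AND[min(a, b)] → w = 0.03
Weighted average = (0.37·17.8 + 0.63·59.2 + 0.03·133.0) / (0.37 + 0.63 + 0.03)
  = 47.8720 / 1.0300 = 46.48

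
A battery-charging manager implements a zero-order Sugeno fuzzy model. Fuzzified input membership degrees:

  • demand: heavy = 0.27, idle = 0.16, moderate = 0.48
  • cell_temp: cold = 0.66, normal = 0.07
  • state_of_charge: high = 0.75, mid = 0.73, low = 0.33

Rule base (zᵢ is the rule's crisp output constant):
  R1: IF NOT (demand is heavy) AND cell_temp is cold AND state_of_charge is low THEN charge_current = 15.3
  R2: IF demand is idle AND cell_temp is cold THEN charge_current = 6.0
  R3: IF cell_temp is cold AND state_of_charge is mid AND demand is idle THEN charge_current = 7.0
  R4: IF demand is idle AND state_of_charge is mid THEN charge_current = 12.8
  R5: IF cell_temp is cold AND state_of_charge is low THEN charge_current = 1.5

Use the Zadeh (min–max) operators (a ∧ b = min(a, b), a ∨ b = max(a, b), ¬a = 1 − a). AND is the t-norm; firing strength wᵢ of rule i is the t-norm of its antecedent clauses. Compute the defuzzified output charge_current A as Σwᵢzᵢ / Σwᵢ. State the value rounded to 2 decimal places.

8.48

R1 (z=15.3): ¬heavy=1−0.27=0.73, cold=0.66, low=0.33; AND[min(a, b)] → w = 0.33
R2 (z=6.0): idle=0.16, cold=0.66; AND[min(a, b)] → w = 0.16
R3 (z=7.0): cold=0.66, mid=0.73, idle=0.16; AND[min(a, b)] → w = 0.16
R4 (z=12.8): idle=0.16, mid=0.73; AND[min(a, b)] → w = 0.16
R5 (z=1.5): cold=0.66, low=0.33; AND[min(a, b)] → w = 0.33
Weighted average = (0.33·15.3 + 0.16·6.0 + 0.16·7.0 + 0.16·12.8 + 0.33·1.5) / (0.33 + 0.16 + 0.16 + 0.16 + 0.33)
  = 9.6720 / 1.1400 = 8.48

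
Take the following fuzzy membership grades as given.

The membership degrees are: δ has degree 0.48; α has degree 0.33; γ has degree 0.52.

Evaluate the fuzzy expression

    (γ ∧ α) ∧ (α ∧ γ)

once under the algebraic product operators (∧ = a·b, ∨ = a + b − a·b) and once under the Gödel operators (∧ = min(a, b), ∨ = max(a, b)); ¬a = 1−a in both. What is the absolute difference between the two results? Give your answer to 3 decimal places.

0.301

Under algebraic product:
  γ ∧ α = a·b on (0.5200, 0.3300) = 0.1716
  α ∧ γ = a·b on (0.3300, 0.5200) = 0.1716
  (γ ∧ α) ∧ (α ∧ γ) = a·b on (0.1716, 0.1716) = 0.0294
  → value = 0.0294
Under Gödel:
  γ ∧ α = min(a, b) on (0.52, 0.33) = 0.33
  α ∧ γ = min(a, b) on (0.33, 0.52) = 0.33
  (γ ∧ α) ∧ (α ∧ γ) = min(a, b) on (0.33, 0.33) = 0.33
  → value = 0.3300
|0.0294 − 0.3300| = 0.301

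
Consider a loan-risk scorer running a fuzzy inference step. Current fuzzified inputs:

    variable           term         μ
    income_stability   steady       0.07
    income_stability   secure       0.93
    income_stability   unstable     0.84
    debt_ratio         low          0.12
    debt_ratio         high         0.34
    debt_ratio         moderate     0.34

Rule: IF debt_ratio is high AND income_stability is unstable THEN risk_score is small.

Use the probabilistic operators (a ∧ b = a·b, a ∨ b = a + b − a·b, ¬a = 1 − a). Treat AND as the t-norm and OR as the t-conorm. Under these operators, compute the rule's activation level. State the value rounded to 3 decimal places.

firing strength: high=0.34, unstable=0.84; AND[a·b] → w = 0.2856

0.286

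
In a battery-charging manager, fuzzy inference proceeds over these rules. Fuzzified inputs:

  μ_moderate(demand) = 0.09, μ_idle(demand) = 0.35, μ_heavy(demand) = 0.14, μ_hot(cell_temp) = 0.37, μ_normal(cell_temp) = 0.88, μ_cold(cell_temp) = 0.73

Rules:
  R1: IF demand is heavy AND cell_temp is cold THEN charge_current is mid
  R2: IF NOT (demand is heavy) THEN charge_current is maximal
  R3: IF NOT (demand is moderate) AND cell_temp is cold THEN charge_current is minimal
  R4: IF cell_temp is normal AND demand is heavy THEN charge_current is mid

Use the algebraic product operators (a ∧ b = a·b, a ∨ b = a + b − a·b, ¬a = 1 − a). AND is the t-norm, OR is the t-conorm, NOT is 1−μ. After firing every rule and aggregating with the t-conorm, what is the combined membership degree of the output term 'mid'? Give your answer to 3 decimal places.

0.213

R1: heavy=0.14, cold=0.73; AND[a·b] → w = 0.1022
R2: ¬heavy=1−0.14=0.86 → w = 0.8600
R3: ¬moderate=1−0.09=0.91, cold=0.73; AND[a·b] → w = 0.6643
R4: normal=0.88, heavy=0.14; AND[a·b] → w = 0.1232
Rules with consequent 'mid': {R1, R4} → strengths 0.1022, 0.1232
Aggregate via t-conorm [a + b − a·b]: 0.2128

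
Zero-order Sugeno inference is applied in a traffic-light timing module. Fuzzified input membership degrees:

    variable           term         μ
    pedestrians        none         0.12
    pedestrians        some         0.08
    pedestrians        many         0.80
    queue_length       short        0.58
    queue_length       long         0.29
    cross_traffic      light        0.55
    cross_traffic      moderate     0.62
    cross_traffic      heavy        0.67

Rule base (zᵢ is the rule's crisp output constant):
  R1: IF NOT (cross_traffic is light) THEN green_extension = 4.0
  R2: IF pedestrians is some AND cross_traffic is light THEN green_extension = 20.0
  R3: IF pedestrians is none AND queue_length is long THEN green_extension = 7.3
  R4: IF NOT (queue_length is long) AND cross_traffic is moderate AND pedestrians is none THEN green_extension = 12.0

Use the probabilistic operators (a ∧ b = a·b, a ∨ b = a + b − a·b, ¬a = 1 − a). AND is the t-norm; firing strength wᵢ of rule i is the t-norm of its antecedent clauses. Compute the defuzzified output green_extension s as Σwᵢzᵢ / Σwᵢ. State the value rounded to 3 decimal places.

6.134

R1 (z=4.0): ¬light=1−0.55=0.45 → w = 0.4500
R2 (z=20.0): some=0.08, light=0.55; AND[a·b] → w = 0.0440
R3 (z=7.3): none=0.12, long=0.29; AND[a·b] → w = 0.0348
R4 (z=12.0): ¬long=1−0.29=0.71, moderate=0.62, none=0.12; AND[a·b] → w = 0.0528
Weighted average = (0.4500·4.0 + 0.0440·20.0 + 0.0348·7.3 + 0.0528·12.0) / (0.4500 + 0.0440 + 0.0348 + 0.0528)
  = 3.5679 / 0.5816 = 6.134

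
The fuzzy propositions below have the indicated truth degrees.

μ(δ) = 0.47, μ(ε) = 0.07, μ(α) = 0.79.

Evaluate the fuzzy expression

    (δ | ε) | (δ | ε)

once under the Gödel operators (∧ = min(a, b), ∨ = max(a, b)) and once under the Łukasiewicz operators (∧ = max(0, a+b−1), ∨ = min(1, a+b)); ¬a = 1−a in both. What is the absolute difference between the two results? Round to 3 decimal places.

0.530

Under Gödel:
  δ | ε = max(a, b) on (0.47, 0.07) = 0.47
  δ | ε = max(a, b) on (0.47, 0.07) = 0.47
  (δ | ε) | (δ | ε) = max(a, b) on (0.47, 0.47) = 0.47
  → value = 0.4700
Under Łukasiewicz:
  δ | ε = min(1, a+b) on (0.47, 0.07) = 0.54
  δ | ε = min(1, a+b) on (0.47, 0.07) = 0.54
  (δ | ε) | (δ | ε) = min(1, a+b) on (0.54, 0.54) = 1.00
  → value = 1.0000
|0.4700 − 1.0000| = 0.530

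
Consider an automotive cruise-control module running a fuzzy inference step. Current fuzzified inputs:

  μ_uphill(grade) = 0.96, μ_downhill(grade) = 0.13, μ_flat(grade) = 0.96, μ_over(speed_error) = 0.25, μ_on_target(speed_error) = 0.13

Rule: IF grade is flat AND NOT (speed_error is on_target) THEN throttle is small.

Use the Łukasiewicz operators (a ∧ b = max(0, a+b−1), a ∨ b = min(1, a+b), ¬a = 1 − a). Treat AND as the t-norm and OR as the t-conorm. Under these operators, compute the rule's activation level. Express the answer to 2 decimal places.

0.83

firing strength: flat=0.96, ¬on_target=1−0.13=0.87; AND[max(0, a+b−1)] → w = 0.83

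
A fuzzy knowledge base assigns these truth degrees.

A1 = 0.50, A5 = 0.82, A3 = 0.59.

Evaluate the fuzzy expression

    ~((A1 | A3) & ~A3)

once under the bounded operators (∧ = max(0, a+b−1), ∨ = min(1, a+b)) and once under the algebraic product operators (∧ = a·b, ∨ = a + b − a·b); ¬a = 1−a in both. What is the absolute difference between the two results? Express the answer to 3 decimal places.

0.084

Under bounded:
  A1 | A3 = min(1, a+b) on (0.50, 0.59) = 1.00
  ~A3 = 1 − 0.59 = 0.41
  (A1 | A3) & ~A3 = max(0, a+b−1) on (1.00, 0.41) = 0.41
  ~((A1 | A3) & ~A3) = 1 − 0.41 = 0.59
  → value = 0.5900
Under algebraic product:
  A1 | A3 = a + b − a·b on (0.5000, 0.5900) = 0.7950
  ~A3 = 1 − 0.5900 = 0.4100
  (A1 | A3) & ~A3 = a·b on (0.7950, 0.4100) = 0.3260
  ~((A1 | A3) & ~A3) = 1 − 0.3260 = 0.6741
  → value = 0.6741
|0.5900 − 0.6741| = 0.084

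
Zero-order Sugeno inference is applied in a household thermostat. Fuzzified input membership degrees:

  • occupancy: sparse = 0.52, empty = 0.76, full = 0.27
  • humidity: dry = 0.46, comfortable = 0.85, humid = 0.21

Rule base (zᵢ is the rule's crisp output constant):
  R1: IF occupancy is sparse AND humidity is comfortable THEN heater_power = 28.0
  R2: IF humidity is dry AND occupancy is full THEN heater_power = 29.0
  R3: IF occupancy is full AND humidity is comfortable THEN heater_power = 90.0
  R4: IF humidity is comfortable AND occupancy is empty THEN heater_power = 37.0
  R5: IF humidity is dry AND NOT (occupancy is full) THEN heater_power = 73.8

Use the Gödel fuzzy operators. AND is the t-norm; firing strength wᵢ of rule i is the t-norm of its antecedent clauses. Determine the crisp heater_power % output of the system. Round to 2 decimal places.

47.70

R1 (z=28.0): sparse=0.52, comfortable=0.85; AND[min(a, b)] → w = 0.52
R2 (z=29.0): dry=0.46, full=0.27; AND[min(a, b)] → w = 0.27
R3 (z=90.0): full=0.27, comfortable=0.85; AND[min(a, b)] → w = 0.27
R4 (z=37.0): comfortable=0.85, empty=0.76; AND[min(a, b)] → w = 0.76
R5 (z=73.8): dry=0.46, ¬full=1−0.27=0.73; AND[min(a, b)] → w = 0.46
Weighted average = (0.52·28.0 + 0.27·29.0 + 0.27·90.0 + 0.76·37.0 + 0.46·73.8) / (0.52 + 0.27 + 0.27 + 0.76 + 0.46)
  = 108.7580 / 2.2800 = 47.70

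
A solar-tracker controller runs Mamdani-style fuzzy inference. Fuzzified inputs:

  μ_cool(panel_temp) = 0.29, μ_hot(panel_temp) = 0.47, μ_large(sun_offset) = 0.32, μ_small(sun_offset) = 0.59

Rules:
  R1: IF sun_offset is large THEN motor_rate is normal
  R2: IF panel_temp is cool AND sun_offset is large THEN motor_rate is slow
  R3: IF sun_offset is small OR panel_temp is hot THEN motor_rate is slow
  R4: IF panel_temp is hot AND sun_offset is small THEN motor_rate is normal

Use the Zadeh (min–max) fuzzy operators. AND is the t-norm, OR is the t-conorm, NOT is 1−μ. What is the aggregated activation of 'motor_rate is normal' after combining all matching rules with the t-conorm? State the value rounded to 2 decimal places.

R1: large=0.32 → w = 0.32
R2: cool=0.29, large=0.32; AND[min(a, b)] → w = 0.29
R3: small=0.59, hot=0.47; OR[max(a, b)] → w = 0.59
R4: hot=0.47, small=0.59; AND[min(a, b)] → w = 0.47
Rules with consequent 'normal': {R1, R4} → strengths 0.32, 0.47
Aggregate via t-conorm [max(a, b)]: 0.47

0.47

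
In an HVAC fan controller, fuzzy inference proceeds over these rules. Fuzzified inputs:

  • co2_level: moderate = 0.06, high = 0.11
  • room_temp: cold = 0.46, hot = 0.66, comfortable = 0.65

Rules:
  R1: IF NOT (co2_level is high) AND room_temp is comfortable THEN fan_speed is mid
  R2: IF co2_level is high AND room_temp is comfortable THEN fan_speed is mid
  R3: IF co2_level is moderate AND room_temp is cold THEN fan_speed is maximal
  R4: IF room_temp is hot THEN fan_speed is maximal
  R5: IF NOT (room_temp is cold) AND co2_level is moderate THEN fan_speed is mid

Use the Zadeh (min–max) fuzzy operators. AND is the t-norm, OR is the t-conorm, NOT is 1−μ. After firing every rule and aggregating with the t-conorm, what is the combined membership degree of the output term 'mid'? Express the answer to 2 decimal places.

0.65

R1: ¬high=1−0.11=0.89, comfortable=0.65; AND[min(a, b)] → w = 0.65
R2: high=0.11, comfortable=0.65; AND[min(a, b)] → w = 0.11
R3: moderate=0.06, cold=0.46; AND[min(a, b)] → w = 0.06
R4: hot=0.66 → w = 0.66
R5: ¬cold=1−0.46=0.54, moderate=0.06; AND[min(a, b)] → w = 0.06
Rules with consequent 'mid': {R1, R2, R5} → strengths 0.65, 0.11, 0.06
Aggregate via t-conorm [max(a, b)]: 0.65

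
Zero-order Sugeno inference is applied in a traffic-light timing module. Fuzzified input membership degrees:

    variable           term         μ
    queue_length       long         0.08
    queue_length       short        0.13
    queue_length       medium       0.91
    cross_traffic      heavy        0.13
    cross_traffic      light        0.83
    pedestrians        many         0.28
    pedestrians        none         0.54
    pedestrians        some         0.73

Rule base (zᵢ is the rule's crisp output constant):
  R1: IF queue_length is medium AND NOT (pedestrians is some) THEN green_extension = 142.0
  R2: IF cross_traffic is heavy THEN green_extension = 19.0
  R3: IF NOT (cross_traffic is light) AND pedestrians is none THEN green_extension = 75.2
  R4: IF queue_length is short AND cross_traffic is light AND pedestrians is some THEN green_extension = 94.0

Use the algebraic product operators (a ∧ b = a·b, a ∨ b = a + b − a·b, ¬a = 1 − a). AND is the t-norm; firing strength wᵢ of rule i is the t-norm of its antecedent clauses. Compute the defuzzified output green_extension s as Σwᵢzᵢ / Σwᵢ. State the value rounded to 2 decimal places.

R1 (z=142.0): medium=0.91, ¬some=1−0.73=0.27; AND[a·b] → w = 0.2457
R2 (z=19.0): heavy=0.13 → w = 0.1300
R3 (z=75.2): ¬light=1−0.83=0.17, none=0.54; AND[a·b] → w = 0.0918
R4 (z=94.0): short=0.13, light=0.83, some=0.73; AND[a·b] → w = 0.0788
Weighted average = (0.2457·142.0 + 0.1300·19.0 + 0.0918·75.2 + 0.0788·94.0) / (0.2457 + 0.1300 + 0.0918 + 0.0788)
  = 51.6669 / 0.5463 = 94.58

94.58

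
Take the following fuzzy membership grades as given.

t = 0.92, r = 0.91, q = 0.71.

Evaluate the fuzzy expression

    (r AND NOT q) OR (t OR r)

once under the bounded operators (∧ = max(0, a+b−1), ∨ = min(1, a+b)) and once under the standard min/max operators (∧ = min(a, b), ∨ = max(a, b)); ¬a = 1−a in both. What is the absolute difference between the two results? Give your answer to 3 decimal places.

Under bounded:
  NOT q = 1 − 0.71 = 0.29
  r AND NOT q = max(0, a+b−1) on (0.91, 0.29) = 0.20
  t OR r = min(1, a+b) on (0.92, 0.91) = 1.00
  (r AND NOT q) OR (t OR r) = min(1, a+b) on (0.20, 1.00) = 1.00
  → value = 1.0000
Under standard min/max:
  NOT q = 1 − 0.71 = 0.29
  r AND NOT q = min(a, b) on (0.91, 0.29) = 0.29
  t OR r = max(a, b) on (0.92, 0.91) = 0.92
  (r AND NOT q) OR (t OR r) = max(a, b) on (0.29, 0.92) = 0.92
  → value = 0.9200
|1.0000 − 0.9200| = 0.080

0.080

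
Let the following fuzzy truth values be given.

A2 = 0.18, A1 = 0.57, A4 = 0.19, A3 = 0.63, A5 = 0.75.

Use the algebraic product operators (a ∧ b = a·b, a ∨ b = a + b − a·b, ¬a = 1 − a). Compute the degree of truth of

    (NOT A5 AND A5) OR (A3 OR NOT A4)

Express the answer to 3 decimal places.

NOT A5 = 1 − 0.7500 = 0.2500
NOT A5 AND A5 = a·b on (0.2500, 0.7500) = 0.1875
NOT A4 = 1 − 0.1900 = 0.8100
A3 OR NOT A4 = a + b − a·b on (0.6300, 0.8100) = 0.9297
(NOT A5 AND A5) OR (A3 OR NOT A4) = a + b − a·b on (0.1875, 0.9297) = 0.9429

0.943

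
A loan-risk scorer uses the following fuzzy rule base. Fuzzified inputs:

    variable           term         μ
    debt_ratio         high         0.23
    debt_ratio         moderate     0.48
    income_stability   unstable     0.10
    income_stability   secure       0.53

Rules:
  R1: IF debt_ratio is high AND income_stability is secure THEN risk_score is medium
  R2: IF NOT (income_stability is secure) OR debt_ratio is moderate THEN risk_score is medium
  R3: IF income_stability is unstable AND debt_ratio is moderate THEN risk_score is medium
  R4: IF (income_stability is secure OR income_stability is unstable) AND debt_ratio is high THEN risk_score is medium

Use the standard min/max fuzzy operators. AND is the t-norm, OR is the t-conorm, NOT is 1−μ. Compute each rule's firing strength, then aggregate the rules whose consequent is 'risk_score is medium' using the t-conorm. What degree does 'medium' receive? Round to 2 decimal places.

R1: high=0.23, secure=0.53; AND[min(a, b)] → w = 0.23
R2: ¬secure=1−0.53=0.47, moderate=0.48; OR[max(a, b)] → w = 0.48
R3: unstable=0.10, moderate=0.48; AND[min(a, b)] → w = 0.10
R4: (secure=0.53 OR unstable=0.10) = 0.53; AND[min(a, b)] with high=0.23 → w = 0.23
Rules with consequent 'medium': {R1, R2, R3, R4} → strengths 0.23, 0.48, 0.10, 0.23
Aggregate via t-conorm [max(a, b)]: 0.48

0.48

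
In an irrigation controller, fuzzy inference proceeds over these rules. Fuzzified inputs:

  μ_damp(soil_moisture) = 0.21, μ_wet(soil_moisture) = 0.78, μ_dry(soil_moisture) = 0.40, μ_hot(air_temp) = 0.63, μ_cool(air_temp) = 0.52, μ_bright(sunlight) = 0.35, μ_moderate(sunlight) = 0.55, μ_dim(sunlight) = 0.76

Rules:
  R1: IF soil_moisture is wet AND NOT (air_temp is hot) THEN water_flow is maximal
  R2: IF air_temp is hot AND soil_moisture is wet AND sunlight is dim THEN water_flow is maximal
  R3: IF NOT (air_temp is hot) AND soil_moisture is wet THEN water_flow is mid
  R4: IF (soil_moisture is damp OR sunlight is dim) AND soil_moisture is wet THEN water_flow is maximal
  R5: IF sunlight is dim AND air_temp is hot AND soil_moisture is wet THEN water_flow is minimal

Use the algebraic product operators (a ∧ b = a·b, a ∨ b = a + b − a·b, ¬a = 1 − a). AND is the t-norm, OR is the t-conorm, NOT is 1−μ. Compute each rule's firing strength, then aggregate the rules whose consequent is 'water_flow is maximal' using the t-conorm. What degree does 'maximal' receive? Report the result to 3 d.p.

R1: wet=0.78, ¬hot=1−0.63=0.37; AND[a·b] → w = 0.2886
R2: hot=0.63, wet=0.78, dim=0.76; AND[a·b] → w = 0.3735
R3: ¬hot=1−0.63=0.37, wet=0.78; AND[a·b] → w = 0.2886
R4: (damp=0.21 OR dim=0.76) = 0.8104; AND[a·b] with wet=0.78 → w = 0.6321
R5: dim=0.76, hot=0.63, wet=0.78; AND[a·b] → w = 0.3735
Rules with consequent 'maximal': {R1, R2, R4} → strengths 0.2886, 0.3735, 0.6321
Aggregate via t-conorm [a + b − a·b]: 0.8360

0.836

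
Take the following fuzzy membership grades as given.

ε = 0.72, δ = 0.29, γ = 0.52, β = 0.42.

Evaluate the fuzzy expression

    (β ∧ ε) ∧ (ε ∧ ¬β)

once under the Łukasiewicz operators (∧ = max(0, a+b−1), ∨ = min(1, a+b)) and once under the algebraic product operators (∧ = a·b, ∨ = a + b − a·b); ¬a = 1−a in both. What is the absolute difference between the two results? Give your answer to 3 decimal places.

0.126

Under Łukasiewicz:
  β ∧ ε = max(0, a+b−1) on (0.42, 0.72) = 0.14
  ¬β = 1 − 0.42 = 0.58
  ε ∧ ¬β = max(0, a+b−1) on (0.72, 0.58) = 0.30
  (β ∧ ε) ∧ (ε ∧ ¬β) = max(0, a+b−1) on (0.14, 0.30) = 0.00
  → value = 0.0000
Under algebraic product:
  β ∧ ε = a·b on (0.4200, 0.7200) = 0.3024
  ¬β = 1 − 0.4200 = 0.5800
  ε ∧ ¬β = a·b on (0.7200, 0.5800) = 0.4176
  (β ∧ ε) ∧ (ε ∧ ¬β) = a·b on (0.3024, 0.4176) = 0.1263
  → value = 0.1263
|0.0000 − 0.1263| = 0.126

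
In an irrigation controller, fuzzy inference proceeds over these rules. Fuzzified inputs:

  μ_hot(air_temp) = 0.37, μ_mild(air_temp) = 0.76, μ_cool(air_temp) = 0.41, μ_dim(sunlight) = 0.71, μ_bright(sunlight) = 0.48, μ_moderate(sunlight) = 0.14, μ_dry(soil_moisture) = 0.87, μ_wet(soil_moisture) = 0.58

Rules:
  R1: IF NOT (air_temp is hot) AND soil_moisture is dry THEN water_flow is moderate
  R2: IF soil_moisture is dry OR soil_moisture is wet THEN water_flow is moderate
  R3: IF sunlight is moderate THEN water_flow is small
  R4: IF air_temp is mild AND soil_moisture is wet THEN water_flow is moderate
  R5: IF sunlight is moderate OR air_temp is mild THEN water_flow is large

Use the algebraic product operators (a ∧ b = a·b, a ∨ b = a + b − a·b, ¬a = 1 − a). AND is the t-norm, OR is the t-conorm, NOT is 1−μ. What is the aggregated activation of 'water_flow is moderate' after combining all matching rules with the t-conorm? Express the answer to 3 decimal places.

R1: ¬hot=1−0.37=0.63, dry=0.87; AND[a·b] → w = 0.5481
R2: dry=0.87, wet=0.58; OR[a + b − a·b] → w = 0.9454
R3: moderate=0.14 → w = 0.1400
R4: mild=0.76, wet=0.58; AND[a·b] → w = 0.4408
R5: moderate=0.14, mild=0.76; OR[a + b − a·b] → w = 0.7936
Rules with consequent 'moderate': {R1, R2, R4} → strengths 0.5481, 0.9454, 0.4408
Aggregate via t-conorm [a + b − a·b]: 0.9862

0.986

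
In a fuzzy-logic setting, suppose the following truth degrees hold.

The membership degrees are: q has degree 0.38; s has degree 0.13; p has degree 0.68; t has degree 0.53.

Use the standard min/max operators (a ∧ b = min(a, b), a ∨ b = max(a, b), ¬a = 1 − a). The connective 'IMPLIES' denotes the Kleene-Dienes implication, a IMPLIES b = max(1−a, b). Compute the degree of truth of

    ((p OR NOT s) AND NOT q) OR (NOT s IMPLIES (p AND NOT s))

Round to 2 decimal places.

0.68

NOT s = 1 − 0.13 = 0.87
p OR NOT s = max(a, b) on (0.68, 0.87) = 0.87
NOT q = 1 − 0.38 = 0.62
(p OR NOT s) AND NOT q = min(a, b) on (0.87, 0.62) = 0.62
NOT s = 1 − 0.13 = 0.87
NOT s = 1 − 0.13 = 0.87
p AND NOT s = min(a, b) on (0.68, 0.87) = 0.68
NOT s IMPLIES (p AND NOT s)  [Kleene-Dienes: max(1−a, b)] with a=0.87, b=0.68 → 0.68
((p OR NOT s) AND NOT q) OR (NOT s IMPLIES (p AND NOT s)) = max(a, b) on (0.62, 0.68) = 0.68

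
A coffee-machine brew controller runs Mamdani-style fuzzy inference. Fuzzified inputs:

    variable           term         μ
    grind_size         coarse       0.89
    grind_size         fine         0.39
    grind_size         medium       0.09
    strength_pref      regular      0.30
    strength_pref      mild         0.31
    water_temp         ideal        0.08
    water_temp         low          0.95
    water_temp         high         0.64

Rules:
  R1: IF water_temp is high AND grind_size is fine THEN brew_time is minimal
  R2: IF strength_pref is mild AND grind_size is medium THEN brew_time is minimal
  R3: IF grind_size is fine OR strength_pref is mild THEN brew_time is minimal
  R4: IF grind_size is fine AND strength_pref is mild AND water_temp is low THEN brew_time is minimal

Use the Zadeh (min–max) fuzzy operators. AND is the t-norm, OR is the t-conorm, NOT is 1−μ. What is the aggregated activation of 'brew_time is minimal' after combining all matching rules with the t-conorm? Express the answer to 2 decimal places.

0.39

R1: high=0.64, fine=0.39; AND[min(a, b)] → w = 0.39
R2: mild=0.31, medium=0.09; AND[min(a, b)] → w = 0.09
R3: fine=0.39, mild=0.31; OR[max(a, b)] → w = 0.39
R4: fine=0.39, mild=0.31, low=0.95; AND[min(a, b)] → w = 0.31
Rules with consequent 'minimal': {R1, R2, R3, R4} → strengths 0.39, 0.09, 0.39, 0.31
Aggregate via t-conorm [max(a, b)]: 0.39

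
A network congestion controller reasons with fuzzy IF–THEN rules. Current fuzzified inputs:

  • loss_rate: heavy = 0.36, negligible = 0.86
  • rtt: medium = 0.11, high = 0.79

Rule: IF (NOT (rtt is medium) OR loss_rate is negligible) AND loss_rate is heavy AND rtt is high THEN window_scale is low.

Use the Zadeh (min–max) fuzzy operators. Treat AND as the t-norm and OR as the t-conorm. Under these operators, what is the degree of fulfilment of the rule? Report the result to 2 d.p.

firing strength: (¬medium=1−0.11=0.89 OR negligible=0.86) = 0.89; AND[min(a, b)] with heavy=0.36, high=0.79 → w = 0.36

0.36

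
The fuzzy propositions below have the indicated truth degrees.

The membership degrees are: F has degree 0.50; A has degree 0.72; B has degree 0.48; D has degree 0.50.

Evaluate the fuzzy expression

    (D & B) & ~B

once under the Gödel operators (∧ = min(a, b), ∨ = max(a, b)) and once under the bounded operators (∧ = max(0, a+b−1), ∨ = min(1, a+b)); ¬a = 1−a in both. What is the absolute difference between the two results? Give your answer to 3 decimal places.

Under Gödel:
  D & B = min(a, b) on (0.50, 0.48) = 0.48
  ~B = 1 − 0.48 = 0.52
  (D & B) & ~B = min(a, b) on (0.48, 0.52) = 0.48
  → value = 0.4800
Under bounded:
  D & B = max(0, a+b−1) on (0.50, 0.48) = 0.00
  ~B = 1 − 0.48 = 0.52
  (D & B) & ~B = max(0, a+b−1) on (0.00, 0.52) = 0.00
  → value = 0.0000
|0.4800 − 0.0000| = 0.480

0.480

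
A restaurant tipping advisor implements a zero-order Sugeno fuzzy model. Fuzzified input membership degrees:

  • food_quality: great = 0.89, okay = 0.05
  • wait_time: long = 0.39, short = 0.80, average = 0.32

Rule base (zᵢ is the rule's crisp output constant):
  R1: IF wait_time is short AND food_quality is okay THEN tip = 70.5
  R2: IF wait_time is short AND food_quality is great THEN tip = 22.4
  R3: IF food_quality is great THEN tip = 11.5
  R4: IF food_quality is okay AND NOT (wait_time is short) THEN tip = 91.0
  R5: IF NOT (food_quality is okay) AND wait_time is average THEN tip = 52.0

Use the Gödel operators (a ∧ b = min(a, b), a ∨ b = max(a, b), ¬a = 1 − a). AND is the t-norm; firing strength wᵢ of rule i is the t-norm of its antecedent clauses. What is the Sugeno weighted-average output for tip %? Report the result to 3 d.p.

25.057

R1 (z=70.5): short=0.80, okay=0.05; AND[min(a, b)] → w = 0.05
R2 (z=22.4): short=0.80, great=0.89; AND[min(a, b)] → w = 0.80
R3 (z=11.5): great=0.89 → w = 0.89
R4 (z=91.0): okay=0.05, ¬short=1−0.80=0.20; AND[min(a, b)] → w = 0.05
R5 (z=52.0): ¬okay=1−0.05=0.95, average=0.32; AND[min(a, b)] → w = 0.32
Weighted average = (0.05·70.5 + 0.80·22.4 + 0.89·11.5 + 0.05·91.0 + 0.32·52.0) / (0.05 + 0.80 + 0.89 + 0.05 + 0.32)
  = 52.8700 / 2.1100 = 25.057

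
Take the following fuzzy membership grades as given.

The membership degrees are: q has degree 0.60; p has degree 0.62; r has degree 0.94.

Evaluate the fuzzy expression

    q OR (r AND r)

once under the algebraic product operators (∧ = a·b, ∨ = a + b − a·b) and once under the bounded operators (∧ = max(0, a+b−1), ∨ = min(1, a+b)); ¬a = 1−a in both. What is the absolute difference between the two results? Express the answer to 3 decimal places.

0.047

Under algebraic product:
  r AND r = a·b on (0.9400, 0.9400) = 0.8836
  q OR (r AND r) = a + b − a·b on (0.6000, 0.8836) = 0.9534
  → value = 0.9534
Under bounded:
  r AND r = max(0, a+b−1) on (0.94, 0.94) = 0.88
  q OR (r AND r) = min(1, a+b) on (0.60, 0.88) = 1.00
  → value = 1.0000
|0.9534 − 1.0000| = 0.047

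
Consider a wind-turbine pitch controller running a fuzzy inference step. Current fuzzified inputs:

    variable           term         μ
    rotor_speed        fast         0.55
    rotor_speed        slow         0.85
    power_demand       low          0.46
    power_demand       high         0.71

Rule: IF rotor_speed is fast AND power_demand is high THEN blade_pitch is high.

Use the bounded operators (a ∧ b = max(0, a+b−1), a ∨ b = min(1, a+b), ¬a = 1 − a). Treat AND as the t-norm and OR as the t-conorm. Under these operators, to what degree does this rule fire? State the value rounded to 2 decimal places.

0.26

firing strength: fast=0.55, high=0.71; AND[max(0, a+b−1)] → w = 0.26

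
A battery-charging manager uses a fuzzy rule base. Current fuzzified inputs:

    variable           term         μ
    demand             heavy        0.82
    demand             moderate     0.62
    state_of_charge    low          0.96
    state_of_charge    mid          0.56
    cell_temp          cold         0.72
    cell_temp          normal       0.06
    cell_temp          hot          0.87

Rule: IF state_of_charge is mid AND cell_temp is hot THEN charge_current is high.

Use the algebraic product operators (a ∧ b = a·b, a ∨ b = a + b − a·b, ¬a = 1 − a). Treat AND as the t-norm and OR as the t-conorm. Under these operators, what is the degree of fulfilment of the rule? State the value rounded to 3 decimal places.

firing strength: mid=0.56, hot=0.87; AND[a·b] → w = 0.4872

0.487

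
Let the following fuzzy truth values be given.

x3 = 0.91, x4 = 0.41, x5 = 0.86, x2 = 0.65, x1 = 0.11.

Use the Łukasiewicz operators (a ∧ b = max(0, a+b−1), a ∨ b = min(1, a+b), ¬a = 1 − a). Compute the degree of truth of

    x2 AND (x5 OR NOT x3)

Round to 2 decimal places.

NOT x3 = 1 − 0.91 = 0.09
x5 OR NOT x3 = min(1, a+b) on (0.86, 0.09) = 0.95
x2 AND (x5 OR NOT x3) = max(0, a+b−1) on (0.65, 0.95) = 0.60

0.60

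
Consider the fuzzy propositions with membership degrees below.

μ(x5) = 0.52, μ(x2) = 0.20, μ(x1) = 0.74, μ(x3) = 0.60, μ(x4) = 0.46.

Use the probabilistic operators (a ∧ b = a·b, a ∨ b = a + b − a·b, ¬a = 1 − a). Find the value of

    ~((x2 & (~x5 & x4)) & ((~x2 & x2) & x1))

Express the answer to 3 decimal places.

0.995

~x5 = 1 − 0.5200 = 0.4800
~x5 & x4 = a·b on (0.4800, 0.4600) = 0.2208
x2 & (~x5 & x4) = a·b on (0.2000, 0.2208) = 0.0442
~x2 = 1 − 0.2000 = 0.8000
~x2 & x2 = a·b on (0.8000, 0.2000) = 0.1600
(~x2 & x2) & x1 = a·b on (0.1600, 0.7400) = 0.1184
(x2 & (~x5 & x4)) & ((~x2 & x2) & x1) = a·b on (0.0442, 0.1184) = 0.0052
~((x2 & (~x5 & x4)) & ((~x2 & x2) & x1)) = 1 − 0.0052 = 0.9948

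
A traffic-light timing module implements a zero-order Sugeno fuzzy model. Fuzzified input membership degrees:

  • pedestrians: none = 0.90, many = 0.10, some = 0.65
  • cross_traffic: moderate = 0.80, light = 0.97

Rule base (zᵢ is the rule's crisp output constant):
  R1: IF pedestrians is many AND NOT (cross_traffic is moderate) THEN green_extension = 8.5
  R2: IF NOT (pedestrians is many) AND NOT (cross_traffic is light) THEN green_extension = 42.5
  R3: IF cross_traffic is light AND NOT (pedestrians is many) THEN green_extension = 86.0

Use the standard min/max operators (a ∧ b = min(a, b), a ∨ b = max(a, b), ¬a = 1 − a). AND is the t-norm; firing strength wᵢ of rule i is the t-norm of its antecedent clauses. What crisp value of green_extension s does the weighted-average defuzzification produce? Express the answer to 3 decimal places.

R1 (z=8.5): many=0.10, ¬moderate=1−0.80=0.20; AND[min(a, b)] → w = 0.10
R2 (z=42.5): ¬many=1−0.10=0.90, ¬light=1−0.97=0.03; AND[min(a, b)] → w = 0.03
R3 (z=86.0): light=0.97, ¬many=1−0.10=0.90; AND[min(a, b)] → w = 0.90
Weighted average = (0.10·8.5 + 0.03·42.5 + 0.90·86.0) / (0.10 + 0.03 + 0.90)
  = 79.5250 / 1.0300 = 77.209

77.209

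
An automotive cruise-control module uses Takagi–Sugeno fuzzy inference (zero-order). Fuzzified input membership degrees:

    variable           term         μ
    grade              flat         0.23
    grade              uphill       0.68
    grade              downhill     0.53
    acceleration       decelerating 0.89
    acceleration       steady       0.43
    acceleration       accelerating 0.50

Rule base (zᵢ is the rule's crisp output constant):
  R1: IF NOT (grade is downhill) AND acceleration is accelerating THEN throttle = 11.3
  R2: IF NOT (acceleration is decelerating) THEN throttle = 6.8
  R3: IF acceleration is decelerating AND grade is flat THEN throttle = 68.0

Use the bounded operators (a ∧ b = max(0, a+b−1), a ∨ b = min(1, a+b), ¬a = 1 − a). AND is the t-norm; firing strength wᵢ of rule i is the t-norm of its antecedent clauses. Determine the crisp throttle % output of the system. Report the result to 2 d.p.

R1 (z=11.3): ¬downhill=1−0.53=0.47, accelerating=0.50; AND[max(0, a+b−1)] → w = 0.00
R2 (z=6.8): ¬decelerating=1−0.89=0.11 → w = 0.11
R3 (z=68.0): decelerating=0.89, flat=0.23; AND[max(0, a+b−1)] → w = 0.12
Weighted average = (0.00·11.3 + 0.11·6.8 + 0.12·68.0) / (0.00 + 0.11 + 0.12)
  = 8.9080 / 0.2300 = 38.73

38.73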